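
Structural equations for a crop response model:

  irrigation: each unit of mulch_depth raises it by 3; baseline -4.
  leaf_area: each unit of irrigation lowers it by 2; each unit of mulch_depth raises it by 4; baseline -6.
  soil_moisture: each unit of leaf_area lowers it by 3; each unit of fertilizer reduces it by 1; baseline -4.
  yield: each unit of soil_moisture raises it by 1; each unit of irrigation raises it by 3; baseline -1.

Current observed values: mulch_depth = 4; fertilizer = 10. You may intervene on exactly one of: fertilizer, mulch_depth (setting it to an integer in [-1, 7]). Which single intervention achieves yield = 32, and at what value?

Intervening on fertilizer: with other inputs at their observed values, yield = -fertilizer + 37. Solving for 32 gives fertilizer = 5, within [-1, 7].
Intervening on mulch_depth: yield = 15*mulch_depth - 33. Reaching 32 requires mulch_depth = 13/3, not an integer.

set fertilizer = 5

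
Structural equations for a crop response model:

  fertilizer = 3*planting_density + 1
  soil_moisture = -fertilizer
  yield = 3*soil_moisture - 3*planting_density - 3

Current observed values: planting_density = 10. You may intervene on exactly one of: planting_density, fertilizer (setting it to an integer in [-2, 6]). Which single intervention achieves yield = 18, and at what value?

set planting_density = -2

Intervening on planting_density: with other inputs at their observed values, yield = -12*planting_density - 6. Solving for 18 gives planting_density = -2, within [-2, 6].
Intervening on fertilizer: yield = -3*fertilizer - 33. Reaching 18 requires fertilizer = -17, outside [-2, 6].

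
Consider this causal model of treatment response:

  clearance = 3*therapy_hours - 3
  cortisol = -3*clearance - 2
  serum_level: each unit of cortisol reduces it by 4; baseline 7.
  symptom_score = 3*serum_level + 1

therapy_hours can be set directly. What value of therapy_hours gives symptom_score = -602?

therapy_hours = -5

Substituting into the cortisol equation gives cortisol = -9*therapy_hours + 7.
So serum_level = 36*therapy_hours - 21.
Substituting into the symptom_score equation gives symptom_score = 108*therapy_hours - 62.
Solve 108*therapy_hours - 62 = -602: therapy_hours = (-602 + 62) / 108 = -5.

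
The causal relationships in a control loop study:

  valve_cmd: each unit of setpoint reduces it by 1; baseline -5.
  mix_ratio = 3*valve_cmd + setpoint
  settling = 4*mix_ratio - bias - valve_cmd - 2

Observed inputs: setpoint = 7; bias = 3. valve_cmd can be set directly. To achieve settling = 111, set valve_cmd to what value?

Intervening on valve_cmd fixes its value directly, overriding its dependence on setpoint.
Substituting into the mix_ratio equation gives mix_ratio = 3*valve_cmd + 7.
Substituting into the settling equation gives settling = 11*valve_cmd + 23.
Solve 11*valve_cmd + 23 = 111: valve_cmd = (111 - 23) / 11 = 8.

valve_cmd = 8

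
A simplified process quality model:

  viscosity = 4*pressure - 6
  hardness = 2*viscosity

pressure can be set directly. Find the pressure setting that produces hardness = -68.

pressure = -7

Substituting into the hardness equation gives hardness = 8*pressure - 12.
Solve 8*pressure - 12 = -68: pressure = (-68 + 12) / 8 = -7.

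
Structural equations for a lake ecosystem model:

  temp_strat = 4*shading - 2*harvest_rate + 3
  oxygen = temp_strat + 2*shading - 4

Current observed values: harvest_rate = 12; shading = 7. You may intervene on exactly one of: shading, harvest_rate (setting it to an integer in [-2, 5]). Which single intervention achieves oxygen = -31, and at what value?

set shading = -1

Intervening on shading: with other inputs at their observed values, oxygen = 6*shading - 25. Solving for -31 gives shading = -1, within [-2, 5].
Intervening on harvest_rate: oxygen = -2*harvest_rate + 41. Reaching -31 requires harvest_rate = 36, outside [-2, 5].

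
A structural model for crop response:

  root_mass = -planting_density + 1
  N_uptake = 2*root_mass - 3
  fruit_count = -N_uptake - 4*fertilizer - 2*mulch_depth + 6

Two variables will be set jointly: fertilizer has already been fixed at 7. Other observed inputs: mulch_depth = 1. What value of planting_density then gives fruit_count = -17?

planting_density = 3

With fertilizer held at 7:
Substituting into the N_uptake equation gives N_uptake = -2*planting_density - 1.
This gives fruit_count = 2*planting_density - 23.
Solve 2*planting_density - 23 = -17: planting_density = (-17 + 23) / 2 = 3.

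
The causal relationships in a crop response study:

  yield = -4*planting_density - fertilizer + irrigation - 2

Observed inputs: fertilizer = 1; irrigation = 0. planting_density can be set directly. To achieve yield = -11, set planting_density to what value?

planting_density = 2

Substituting into the yield equation gives yield = -4*planting_density - 3.
Solve -4*planting_density - 3 = -11: planting_density = (-11 + 3) / -4 = 2.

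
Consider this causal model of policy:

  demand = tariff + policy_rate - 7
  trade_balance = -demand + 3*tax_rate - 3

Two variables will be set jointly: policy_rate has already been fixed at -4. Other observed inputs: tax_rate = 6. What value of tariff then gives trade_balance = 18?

tariff = 8

With policy_rate held at -4:
Substituting into the demand equation gives demand = tariff - 11.
trade_balance becomes -tariff + 26.
Solve -tariff + 26 = 18: tariff = (18 - 26) / -1 = 8.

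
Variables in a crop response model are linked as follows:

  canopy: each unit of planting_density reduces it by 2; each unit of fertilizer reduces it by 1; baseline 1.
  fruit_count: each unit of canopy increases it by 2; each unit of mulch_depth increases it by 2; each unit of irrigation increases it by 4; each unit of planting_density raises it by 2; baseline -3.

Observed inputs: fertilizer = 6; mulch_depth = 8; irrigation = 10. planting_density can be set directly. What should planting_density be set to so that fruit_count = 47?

planting_density = -2

Substituting into the canopy equation gives canopy = -2*planting_density - 5.
This gives fruit_count = -2*planting_density + 43.
Solve -2*planting_density + 43 = 47: planting_density = (47 - 43) / -2 = -2.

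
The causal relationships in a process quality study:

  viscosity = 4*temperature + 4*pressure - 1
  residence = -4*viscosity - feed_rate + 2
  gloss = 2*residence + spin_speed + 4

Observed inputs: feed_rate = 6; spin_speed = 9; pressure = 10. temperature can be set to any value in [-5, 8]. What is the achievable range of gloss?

-563 to -147

Substituting into the viscosity equation gives viscosity = 4*temperature + 39.
residence becomes -16*temperature - 160.
gloss becomes -32*temperature - 307.
Linear in temperature, so extremes are at the endpoints: temperature = -5 gives gloss = -147; temperature = 8 gives gloss = -563.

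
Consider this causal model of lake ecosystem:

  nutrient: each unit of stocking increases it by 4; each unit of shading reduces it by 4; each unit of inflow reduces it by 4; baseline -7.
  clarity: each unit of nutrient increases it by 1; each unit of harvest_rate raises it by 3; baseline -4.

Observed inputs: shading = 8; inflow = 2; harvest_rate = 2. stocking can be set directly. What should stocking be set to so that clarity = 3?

Substituting into the nutrient equation gives nutrient = 4*stocking - 47.
This gives clarity = 4*stocking - 45.
Solve 4*stocking - 45 = 3: stocking = (3 + 45) / 4 = 12.

stocking = 12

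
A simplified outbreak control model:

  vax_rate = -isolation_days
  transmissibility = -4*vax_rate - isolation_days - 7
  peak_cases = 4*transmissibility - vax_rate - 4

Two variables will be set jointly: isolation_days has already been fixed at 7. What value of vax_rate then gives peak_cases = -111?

With isolation_days held at 7:
Intervening on vax_rate fixes its value directly, overriding its dependence on isolation_days.
Substituting into the transmissibility equation gives transmissibility = -4*vax_rate - 14.
This gives peak_cases = -17*vax_rate - 60.
Solve -17*vax_rate - 60 = -111: vax_rate = (-111 + 60) / -17 = 3.

vax_rate = 3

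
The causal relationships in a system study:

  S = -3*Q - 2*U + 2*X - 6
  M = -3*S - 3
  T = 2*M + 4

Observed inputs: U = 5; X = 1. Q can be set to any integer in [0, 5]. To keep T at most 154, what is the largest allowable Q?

Q = 4

Substituting into the S equation gives S = -3*Q - 14.
M becomes 9*Q + 39.
So T = 18*Q + 82.
Require 18*Q + 82 ≤ 154, so Q ≤ 4.
The largest integer in [0, 5] satisfying this is 4.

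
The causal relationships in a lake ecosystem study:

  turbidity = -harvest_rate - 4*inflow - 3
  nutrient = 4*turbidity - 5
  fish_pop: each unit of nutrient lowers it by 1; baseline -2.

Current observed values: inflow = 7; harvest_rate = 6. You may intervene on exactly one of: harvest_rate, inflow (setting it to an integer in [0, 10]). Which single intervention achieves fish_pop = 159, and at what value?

Intervening on harvest_rate: with other inputs at their observed values, fish_pop = 4*harvest_rate + 127. Solving for 159 gives harvest_rate = 8, within [0, 10].
Intervening on inflow: fish_pop = 16*inflow + 39. Reaching 159 requires inflow = 15/2, not an integer.

set harvest_rate = 8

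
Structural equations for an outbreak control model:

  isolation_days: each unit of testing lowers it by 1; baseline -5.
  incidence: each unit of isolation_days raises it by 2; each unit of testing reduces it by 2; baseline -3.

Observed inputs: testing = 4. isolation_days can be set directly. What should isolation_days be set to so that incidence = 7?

Intervening on isolation_days fixes its value directly, overriding its dependence on testing.
Substituting into the incidence equation gives incidence = 2*isolation_days - 11.
Solve 2*isolation_days - 11 = 7: isolation_days = (7 + 11) / 2 = 9.

isolation_days = 9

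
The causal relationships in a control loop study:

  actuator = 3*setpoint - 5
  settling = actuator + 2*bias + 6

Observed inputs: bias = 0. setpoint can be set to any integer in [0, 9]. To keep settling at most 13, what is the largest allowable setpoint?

Substituting into the settling equation gives settling = 3*setpoint + 1.
Require 3*setpoint + 1 ≤ 13, so setpoint ≤ 4.
The largest integer in [0, 9] satisfying this is 4.

setpoint = 4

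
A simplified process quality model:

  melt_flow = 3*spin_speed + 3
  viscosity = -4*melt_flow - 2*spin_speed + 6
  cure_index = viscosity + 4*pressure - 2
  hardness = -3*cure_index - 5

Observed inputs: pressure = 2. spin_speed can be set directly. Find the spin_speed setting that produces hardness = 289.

Substituting into the viscosity equation gives viscosity = -14*spin_speed - 6.
So cure_index = -14*spin_speed.
Substituting into the hardness equation gives hardness = 42*spin_speed - 5.
Solve 42*spin_speed - 5 = 289: spin_speed = (289 + 5) / 42 = 7.

spin_speed = 7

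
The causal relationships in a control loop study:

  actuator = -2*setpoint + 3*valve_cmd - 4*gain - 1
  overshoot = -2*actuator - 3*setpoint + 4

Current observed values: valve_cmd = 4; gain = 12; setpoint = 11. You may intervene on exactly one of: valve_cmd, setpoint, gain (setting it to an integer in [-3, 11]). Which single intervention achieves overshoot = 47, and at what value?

set valve_cmd = 11

Intervening on valve_cmd: with other inputs at their observed values, overshoot = -6*valve_cmd + 113. Solving for 47 gives valve_cmd = 11, within [-3, 11].
Intervening on setpoint: overshoot = setpoint + 78. Reaching 47 requires setpoint = -31, outside [-3, 11].
Intervening on gain: overshoot = 8*gain - 7. Reaching 47 requires gain = 27/4, not an integer.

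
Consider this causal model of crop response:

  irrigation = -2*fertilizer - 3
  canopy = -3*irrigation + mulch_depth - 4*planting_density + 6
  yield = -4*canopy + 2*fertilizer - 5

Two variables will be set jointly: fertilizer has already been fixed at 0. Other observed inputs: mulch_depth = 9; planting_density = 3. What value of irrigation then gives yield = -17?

With fertilizer held at 0:
Intervening on irrigation fixes its value directly, overriding its dependence on fertilizer.
Substituting into the canopy equation gives canopy = -3*irrigation + 3.
This gives yield = 12*irrigation - 17.
Solve 12*irrigation - 17 = -17: irrigation = (-17 + 17) / 12 = 0.

irrigation = 0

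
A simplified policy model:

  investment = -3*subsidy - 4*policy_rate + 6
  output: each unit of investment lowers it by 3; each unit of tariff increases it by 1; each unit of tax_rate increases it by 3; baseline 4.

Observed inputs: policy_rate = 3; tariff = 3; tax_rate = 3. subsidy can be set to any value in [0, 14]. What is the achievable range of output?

Substituting into the investment equation gives investment = -3*subsidy - 6.
Substituting into the output equation gives output = 9*subsidy + 34.
Linear in subsidy, so extremes are at the endpoints: subsidy = 0 gives output = 34; subsidy = 14 gives output = 160.

34 to 160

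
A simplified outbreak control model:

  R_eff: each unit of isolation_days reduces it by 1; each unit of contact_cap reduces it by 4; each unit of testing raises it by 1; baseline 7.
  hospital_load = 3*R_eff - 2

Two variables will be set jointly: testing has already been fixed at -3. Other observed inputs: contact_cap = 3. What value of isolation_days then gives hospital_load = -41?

isolation_days = 5

With testing held at -3:
Substituting into the R_eff equation gives R_eff = -isolation_days - 8.
Substituting into the hospital_load equation gives hospital_load = -3*isolation_days - 26.
Solve -3*isolation_days - 26 = -41: isolation_days = (-41 + 26) / -3 = 5.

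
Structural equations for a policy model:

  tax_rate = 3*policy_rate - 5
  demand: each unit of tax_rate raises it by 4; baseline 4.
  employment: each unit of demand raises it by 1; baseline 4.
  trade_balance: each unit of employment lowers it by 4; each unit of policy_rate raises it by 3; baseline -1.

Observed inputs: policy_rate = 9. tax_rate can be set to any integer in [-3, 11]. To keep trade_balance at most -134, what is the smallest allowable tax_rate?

tax_rate = 8

Intervening on tax_rate fixes its value directly, overriding its dependence on policy_rate.
Substituting into the employment equation gives employment = 4*tax_rate + 8.
So trade_balance = -16*tax_rate - 6.
Require -16*tax_rate - 6 ≤ -134, so tax_rate ≥ 8.
The smallest integer in [-3, 11] satisfying this is 8.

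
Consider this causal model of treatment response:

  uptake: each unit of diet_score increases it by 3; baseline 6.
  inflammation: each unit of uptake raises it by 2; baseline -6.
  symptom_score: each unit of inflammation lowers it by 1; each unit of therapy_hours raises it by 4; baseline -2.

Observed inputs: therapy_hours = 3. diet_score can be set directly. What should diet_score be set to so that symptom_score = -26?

diet_score = 5

Substituting into the inflammation equation gives inflammation = 6*diet_score + 6.
So symptom_score = -6*diet_score + 4.
Solve -6*diet_score + 4 = -26: diet_score = (-26 - 4) / -6 = 5.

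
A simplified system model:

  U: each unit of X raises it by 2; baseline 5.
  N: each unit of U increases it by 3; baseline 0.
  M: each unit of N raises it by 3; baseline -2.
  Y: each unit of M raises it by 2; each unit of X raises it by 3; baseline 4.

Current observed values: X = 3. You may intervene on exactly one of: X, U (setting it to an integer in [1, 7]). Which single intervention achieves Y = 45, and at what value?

Intervening on X: Y = 39*X + 90. Reaching 45 requires X = -15/13, not an integer.
Intervening on U: with other inputs at their observed values, Y = 18*U + 9. Solving for 45 gives U = 2, within [1, 7].

set U = 2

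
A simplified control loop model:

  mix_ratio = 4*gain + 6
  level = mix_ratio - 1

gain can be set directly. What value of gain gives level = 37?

gain = 8

Substituting into the level equation gives level = 4*gain + 5.
Solve 4*gain + 5 = 37: gain = (37 - 5) / 4 = 8.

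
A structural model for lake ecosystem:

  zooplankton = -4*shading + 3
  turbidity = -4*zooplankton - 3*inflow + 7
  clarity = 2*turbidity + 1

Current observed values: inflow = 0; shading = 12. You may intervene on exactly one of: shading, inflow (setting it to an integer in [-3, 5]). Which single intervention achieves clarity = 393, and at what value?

set inflow = -3

Intervening on shading: clarity = 32*shading - 9. Reaching 393 requires shading = 201/16, not an integer.
Intervening on inflow: with other inputs at their observed values, clarity = -6*inflow + 375. Solving for 393 gives inflow = -3, within [-3, 5].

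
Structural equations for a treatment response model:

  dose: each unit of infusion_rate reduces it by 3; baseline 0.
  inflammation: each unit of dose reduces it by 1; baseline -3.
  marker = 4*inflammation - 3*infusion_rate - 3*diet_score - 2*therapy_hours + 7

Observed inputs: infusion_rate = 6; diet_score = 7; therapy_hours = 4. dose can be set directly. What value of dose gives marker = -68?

dose = 4

Intervening on dose fixes its value directly, overriding its dependence on infusion_rate.
Substituting into the marker equation gives marker = -4*dose - 52.
Solve -4*dose - 52 = -68: dose = (-68 + 52) / -4 = 4.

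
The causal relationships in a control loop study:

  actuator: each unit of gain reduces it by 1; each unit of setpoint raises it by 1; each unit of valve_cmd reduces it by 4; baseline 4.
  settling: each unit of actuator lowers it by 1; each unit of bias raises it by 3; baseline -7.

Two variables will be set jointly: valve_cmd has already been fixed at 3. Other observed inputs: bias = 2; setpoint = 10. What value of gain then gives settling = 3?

gain = 6

With valve_cmd held at 3:
Substituting into the actuator equation gives actuator = -gain + 2.
So settling = gain - 3.
Solve gain - 3 = 3: gain = (3 + 3) / 1 = 6.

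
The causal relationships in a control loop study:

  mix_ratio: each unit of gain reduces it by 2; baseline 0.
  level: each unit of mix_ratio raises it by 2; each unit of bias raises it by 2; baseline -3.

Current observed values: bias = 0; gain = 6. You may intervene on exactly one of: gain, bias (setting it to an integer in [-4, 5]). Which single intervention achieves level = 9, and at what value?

set gain = -3

Intervening on gain: with other inputs at their observed values, level = -4*gain - 3. Solving for 9 gives gain = -3, within [-4, 5].
Intervening on bias: level = 2*bias - 27. Reaching 9 requires bias = 18, outside [-4, 5].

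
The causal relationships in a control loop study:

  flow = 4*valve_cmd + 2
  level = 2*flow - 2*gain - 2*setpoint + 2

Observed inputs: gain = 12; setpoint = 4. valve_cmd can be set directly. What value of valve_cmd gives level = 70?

valve_cmd = 12

Substituting into the level equation gives level = 8*valve_cmd - 26.
Solve 8*valve_cmd - 26 = 70: valve_cmd = (70 + 26) / 8 = 12.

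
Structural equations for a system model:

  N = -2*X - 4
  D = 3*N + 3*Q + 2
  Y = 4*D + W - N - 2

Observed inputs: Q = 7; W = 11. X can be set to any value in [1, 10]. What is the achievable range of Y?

Substituting into the D equation gives D = -6*X + 11.
Y becomes -22*X + 57.
Linear in X, so extremes are at the endpoints: X = 1 gives Y = 35; X = 10 gives Y = -163.

-163 to 35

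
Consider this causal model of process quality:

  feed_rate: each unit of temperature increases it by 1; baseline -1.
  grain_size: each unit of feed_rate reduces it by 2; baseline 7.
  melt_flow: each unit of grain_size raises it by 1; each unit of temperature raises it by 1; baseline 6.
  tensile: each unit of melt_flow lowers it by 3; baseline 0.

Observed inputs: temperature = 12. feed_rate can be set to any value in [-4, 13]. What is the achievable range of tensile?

-99 to 3

Intervening on feed_rate fixes its value directly, overriding its dependence on temperature.
Substituting into the melt_flow equation gives melt_flow = -2*feed_rate + 25.
Substituting into the tensile equation gives tensile = 6*feed_rate - 75.
Linear in feed_rate, so extremes are at the endpoints: feed_rate = -4 gives tensile = -99; feed_rate = 13 gives tensile = 3.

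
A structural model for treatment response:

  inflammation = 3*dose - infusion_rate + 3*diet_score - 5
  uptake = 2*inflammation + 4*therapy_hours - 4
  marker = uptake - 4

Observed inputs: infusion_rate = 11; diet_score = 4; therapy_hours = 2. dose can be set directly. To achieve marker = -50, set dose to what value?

dose = -7

Substituting into the inflammation equation gives inflammation = 3*dose - 4.
This gives uptake = 6*dose - 4.
So marker = 6*dose - 8.
Solve 6*dose - 8 = -50: dose = (-50 + 8) / 6 = -7.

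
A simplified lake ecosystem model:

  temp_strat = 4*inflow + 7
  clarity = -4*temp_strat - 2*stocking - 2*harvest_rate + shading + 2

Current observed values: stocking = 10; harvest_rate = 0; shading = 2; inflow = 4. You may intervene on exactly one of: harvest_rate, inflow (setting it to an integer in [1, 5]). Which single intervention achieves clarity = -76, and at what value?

Intervening on harvest_rate: clarity = -2*harvest_rate - 108. Reaching -76 requires harvest_rate = -16, outside [1, 5].
Intervening on inflow: with other inputs at their observed values, clarity = -16*inflow - 44. Solving for -76 gives inflow = 2, within [1, 5].

set inflow = 2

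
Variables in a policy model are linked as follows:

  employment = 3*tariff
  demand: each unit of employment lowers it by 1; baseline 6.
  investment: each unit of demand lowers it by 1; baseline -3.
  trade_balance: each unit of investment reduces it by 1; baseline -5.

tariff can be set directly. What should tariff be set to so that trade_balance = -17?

tariff = 7

Substituting into the demand equation gives demand = -3*tariff + 6.
So investment = 3*tariff - 9.
This gives trade_balance = -3*tariff + 4.
Solve -3*tariff + 4 = -17: tariff = (-17 - 4) / -3 = 7.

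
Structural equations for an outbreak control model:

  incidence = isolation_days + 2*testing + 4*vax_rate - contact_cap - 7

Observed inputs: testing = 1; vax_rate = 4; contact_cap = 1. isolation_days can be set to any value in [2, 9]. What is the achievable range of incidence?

12 to 19

Substituting into the incidence equation gives incidence = isolation_days + 10.
Linear in isolation_days, so extremes are at the endpoints: isolation_days = 2 gives incidence = 12; isolation_days = 9 gives incidence = 19.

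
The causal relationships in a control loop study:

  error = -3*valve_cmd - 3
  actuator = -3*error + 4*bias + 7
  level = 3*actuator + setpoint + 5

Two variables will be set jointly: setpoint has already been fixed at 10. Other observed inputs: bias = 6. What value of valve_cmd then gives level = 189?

With setpoint held at 10:
Substituting into the actuator equation gives actuator = 9*valve_cmd + 40.
Substituting into the level equation gives level = 27*valve_cmd + 135.
Solve 27*valve_cmd + 135 = 189: valve_cmd = (189 - 135) / 27 = 2.

valve_cmd = 2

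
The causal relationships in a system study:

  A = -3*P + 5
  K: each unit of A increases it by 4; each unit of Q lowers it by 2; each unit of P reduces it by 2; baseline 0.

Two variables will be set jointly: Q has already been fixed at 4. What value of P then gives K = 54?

P = -3

With Q held at 4:
Substituting into the K equation gives K = -14*P + 12.
Solve -14*P + 12 = 54: P = (54 - 12) / -14 = -3.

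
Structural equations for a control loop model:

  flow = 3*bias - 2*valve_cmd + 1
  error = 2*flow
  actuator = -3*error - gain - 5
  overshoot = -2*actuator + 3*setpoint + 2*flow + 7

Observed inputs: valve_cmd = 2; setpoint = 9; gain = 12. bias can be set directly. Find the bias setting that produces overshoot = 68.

bias = 1

Substituting into the flow equation gives flow = 3*bias - 3.
Substituting into the error equation gives error = 6*bias - 6.
This gives actuator = -18*bias + 1.
This gives overshoot = 42*bias + 26.
Solve 42*bias + 26 = 68: bias = (68 - 26) / 42 = 1.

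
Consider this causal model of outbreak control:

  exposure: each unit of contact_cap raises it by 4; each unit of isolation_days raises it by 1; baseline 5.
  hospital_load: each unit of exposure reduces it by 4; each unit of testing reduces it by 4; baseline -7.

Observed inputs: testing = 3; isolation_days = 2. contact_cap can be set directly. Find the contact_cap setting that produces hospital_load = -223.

contact_cap = 11

Substituting into the exposure equation gives exposure = 4*contact_cap + 7.
Substituting into the hospital_load equation gives hospital_load = -16*contact_cap - 47.
Solve -16*contact_cap - 47 = -223: contact_cap = (-223 + 47) / -16 = 11.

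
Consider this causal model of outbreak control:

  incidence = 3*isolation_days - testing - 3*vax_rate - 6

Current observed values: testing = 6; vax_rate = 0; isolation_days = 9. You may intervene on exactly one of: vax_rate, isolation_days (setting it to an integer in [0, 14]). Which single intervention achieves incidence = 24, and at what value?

set isolation_days = 12

Intervening on vax_rate: incidence = -3*vax_rate + 15. Reaching 24 requires vax_rate = -3, outside [0, 14].
Intervening on isolation_days: with other inputs at their observed values, incidence = 3*isolation_days - 12. Solving for 24 gives isolation_days = 12, within [0, 14].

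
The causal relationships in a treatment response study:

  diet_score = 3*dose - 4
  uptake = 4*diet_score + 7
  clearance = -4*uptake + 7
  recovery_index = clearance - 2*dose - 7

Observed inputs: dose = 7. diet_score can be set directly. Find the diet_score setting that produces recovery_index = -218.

Intervening on diet_score fixes its value directly, overriding its dependence on dose.
Substituting into the clearance equation gives clearance = -16*diet_score - 21.
Substituting into the recovery_index equation gives recovery_index = -16*diet_score - 42.
Solve -16*diet_score - 42 = -218: diet_score = (-218 + 42) / -16 = 11.

diet_score = 11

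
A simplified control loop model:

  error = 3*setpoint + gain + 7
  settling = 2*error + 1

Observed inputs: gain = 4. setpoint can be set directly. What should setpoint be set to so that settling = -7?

setpoint = -5

Substituting into the error equation gives error = 3*setpoint + 11.
settling becomes 6*setpoint + 23.
Solve 6*setpoint + 23 = -7: setpoint = (-7 - 23) / 6 = -5.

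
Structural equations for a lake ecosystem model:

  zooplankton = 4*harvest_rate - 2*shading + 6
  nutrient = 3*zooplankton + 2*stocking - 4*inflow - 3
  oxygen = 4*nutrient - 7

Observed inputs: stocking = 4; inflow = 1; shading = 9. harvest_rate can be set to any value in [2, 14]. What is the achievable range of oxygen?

-51 to 525

Substituting into the zooplankton equation gives zooplankton = 4*harvest_rate - 12.
Substituting into the nutrient equation gives nutrient = 12*harvest_rate - 35.
Substituting into the oxygen equation gives oxygen = 48*harvest_rate - 147.
Linear in harvest_rate, so extremes are at the endpoints: harvest_rate = 2 gives oxygen = -51; harvest_rate = 14 gives oxygen = 525.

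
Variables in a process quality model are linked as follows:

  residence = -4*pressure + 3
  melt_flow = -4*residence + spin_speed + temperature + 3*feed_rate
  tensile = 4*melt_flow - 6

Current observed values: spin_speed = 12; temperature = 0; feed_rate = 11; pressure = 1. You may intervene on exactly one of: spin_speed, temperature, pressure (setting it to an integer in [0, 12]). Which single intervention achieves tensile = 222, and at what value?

Intervening on spin_speed: tensile = 4*spin_speed + 142. Reaching 222 requires spin_speed = 20, outside [0, 12].
Intervening on temperature: with other inputs at their observed values, tensile = 4*temperature + 190. Solving for 222 gives temperature = 8, within [0, 12].
Intervening on pressure: tensile = 64*pressure + 126. Reaching 222 requires pressure = 3/2, not an integer.

set temperature = 8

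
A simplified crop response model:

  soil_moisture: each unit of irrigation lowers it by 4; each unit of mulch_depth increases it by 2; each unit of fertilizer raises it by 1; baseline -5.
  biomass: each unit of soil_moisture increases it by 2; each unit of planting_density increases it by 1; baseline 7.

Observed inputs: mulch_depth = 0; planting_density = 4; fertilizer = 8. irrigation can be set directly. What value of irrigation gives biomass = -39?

irrigation = 7

Substituting into the soil_moisture equation gives soil_moisture = -4*irrigation + 3.
So biomass = -8*irrigation + 17.
Solve -8*irrigation + 17 = -39: irrigation = (-39 - 17) / -8 = 7.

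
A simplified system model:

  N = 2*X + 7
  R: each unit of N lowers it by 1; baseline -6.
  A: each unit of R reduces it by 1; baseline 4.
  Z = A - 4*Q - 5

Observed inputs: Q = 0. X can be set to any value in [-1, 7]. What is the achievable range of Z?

Substituting into the R equation gives R = -2*X - 13.
Substituting into the A equation gives A = 2*X + 17.
Substituting into the Z equation gives Z = 2*X + 12.
Linear in X, so extremes are at the endpoints: X = -1 gives Z = 10; X = 7 gives Z = 26.

10 to 26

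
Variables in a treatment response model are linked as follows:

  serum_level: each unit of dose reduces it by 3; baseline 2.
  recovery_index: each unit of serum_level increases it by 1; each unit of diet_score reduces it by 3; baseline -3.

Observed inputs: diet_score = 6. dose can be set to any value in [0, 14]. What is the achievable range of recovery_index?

Substituting into the recovery_index equation gives recovery_index = -3*dose - 19.
Linear in dose, so extremes are at the endpoints: dose = 0 gives recovery_index = -19; dose = 14 gives recovery_index = -61.

-61 to -19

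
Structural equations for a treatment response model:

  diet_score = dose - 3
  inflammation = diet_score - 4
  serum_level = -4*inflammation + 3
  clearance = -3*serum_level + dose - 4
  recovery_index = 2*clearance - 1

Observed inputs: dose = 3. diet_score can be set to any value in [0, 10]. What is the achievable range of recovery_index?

Intervening on diet_score fixes its value directly, overriding its dependence on dose.
Substituting into the serum_level equation gives serum_level = -4*diet_score + 19.
Substituting into the clearance equation gives clearance = 12*diet_score - 58.
Substituting into the recovery_index equation gives recovery_index = 24*diet_score - 117.
Linear in diet_score, so extremes are at the endpoints: diet_score = 0 gives recovery_index = -117; diet_score = 10 gives recovery_index = 123.

-117 to 123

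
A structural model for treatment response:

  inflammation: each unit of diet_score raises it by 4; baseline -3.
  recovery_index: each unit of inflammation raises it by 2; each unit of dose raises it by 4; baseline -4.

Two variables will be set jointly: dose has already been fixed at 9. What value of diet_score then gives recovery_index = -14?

With dose held at 9:
Substituting into the recovery_index equation gives recovery_index = 8*diet_score + 26.
Solve 8*diet_score + 26 = -14: diet_score = (-14 - 26) / 8 = -5.

diet_score = -5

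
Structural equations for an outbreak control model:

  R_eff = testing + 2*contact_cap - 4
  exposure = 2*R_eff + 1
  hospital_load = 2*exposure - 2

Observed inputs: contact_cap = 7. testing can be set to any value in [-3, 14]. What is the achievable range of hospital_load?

28 to 96

Substituting into the R_eff equation gives R_eff = testing + 10.
This gives exposure = 2*testing + 21.
Substituting into the hospital_load equation gives hospital_load = 4*testing + 40.
Linear in testing, so extremes are at the endpoints: testing = -3 gives hospital_load = 28; testing = 14 gives hospital_load = 96.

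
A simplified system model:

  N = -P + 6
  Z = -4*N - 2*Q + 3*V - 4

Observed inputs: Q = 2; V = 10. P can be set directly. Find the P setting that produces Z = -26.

P = -6

Substituting into the Z equation gives Z = 4*P - 2.
Solve 4*P - 2 = -26: P = (-26 + 2) / 4 = -6.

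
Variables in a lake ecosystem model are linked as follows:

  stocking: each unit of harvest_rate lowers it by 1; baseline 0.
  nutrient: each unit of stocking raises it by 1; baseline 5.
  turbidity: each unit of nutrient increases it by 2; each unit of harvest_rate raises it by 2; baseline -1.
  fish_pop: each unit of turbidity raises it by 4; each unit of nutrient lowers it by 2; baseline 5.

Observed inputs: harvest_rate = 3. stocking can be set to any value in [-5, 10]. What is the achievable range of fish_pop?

Intervening on stocking fixes its value directly, overriding its dependence on harvest_rate.
Substituting into the turbidity equation gives turbidity = 2*stocking + 15.
fish_pop becomes 6*stocking + 55.
Linear in stocking, so extremes are at the endpoints: stocking = -5 gives fish_pop = 25; stocking = 10 gives fish_pop = 115.

25 to 115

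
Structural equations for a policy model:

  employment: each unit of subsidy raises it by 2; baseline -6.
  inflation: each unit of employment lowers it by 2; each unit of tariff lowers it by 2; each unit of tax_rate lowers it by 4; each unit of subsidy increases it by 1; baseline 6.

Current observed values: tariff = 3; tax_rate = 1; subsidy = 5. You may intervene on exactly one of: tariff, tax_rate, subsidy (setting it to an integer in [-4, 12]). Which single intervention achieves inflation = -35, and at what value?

Intervening on tariff: inflation = -2*tariff - 1. Reaching -35 requires tariff = 17, outside [-4, 12].
Intervening on tax_rate: with other inputs at their observed values, inflation = -4*tax_rate - 3. Solving for -35 gives tax_rate = 8, within [-4, 12].
Intervening on subsidy: inflation = -3*subsidy + 8. Reaching -35 requires subsidy = 43/3, not an integer.

set tax_rate = 8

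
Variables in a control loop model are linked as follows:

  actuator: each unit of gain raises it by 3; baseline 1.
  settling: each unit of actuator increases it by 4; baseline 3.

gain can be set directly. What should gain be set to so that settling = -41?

Substituting into the settling equation gives settling = 12*gain + 7.
Solve 12*gain + 7 = -41: gain = (-41 - 7) / 12 = -4.

gain = -4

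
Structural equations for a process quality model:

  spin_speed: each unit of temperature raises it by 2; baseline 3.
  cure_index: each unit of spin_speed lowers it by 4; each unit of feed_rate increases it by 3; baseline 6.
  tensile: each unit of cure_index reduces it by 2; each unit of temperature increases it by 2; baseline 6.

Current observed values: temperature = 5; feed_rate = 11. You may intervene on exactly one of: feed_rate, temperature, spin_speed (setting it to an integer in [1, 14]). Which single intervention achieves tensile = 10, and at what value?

Intervening on feed_rate: tensile = -6*feed_rate + 108. Reaching 10 requires feed_rate = 49/3, not an integer.
Intervening on temperature: tensile = 18*temperature - 48. Reaching 10 requires temperature = 29/9, not an integer.
Intervening on spin_speed: with other inputs at their observed values, tensile = 8*spin_speed - 62. Solving for 10 gives spin_speed = 9, within [1, 14].

set spin_speed = 9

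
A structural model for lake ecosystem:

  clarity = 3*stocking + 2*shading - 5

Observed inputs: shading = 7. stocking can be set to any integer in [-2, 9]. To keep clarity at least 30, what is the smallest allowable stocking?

Substituting into the clarity equation gives clarity = 3*stocking + 9.
Require 3*stocking + 9 ≥ 30, so stocking ≥ 7.
The smallest integer in [-2, 9] satisfying this is 7.

stocking = 7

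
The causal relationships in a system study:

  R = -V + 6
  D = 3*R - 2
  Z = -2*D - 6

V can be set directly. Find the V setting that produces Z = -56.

V = -3

Substituting into the D equation gives D = -3*V + 16.
This gives Z = 6*V - 38.
Solve 6*V - 38 = -56: V = (-56 + 38) / 6 = -3.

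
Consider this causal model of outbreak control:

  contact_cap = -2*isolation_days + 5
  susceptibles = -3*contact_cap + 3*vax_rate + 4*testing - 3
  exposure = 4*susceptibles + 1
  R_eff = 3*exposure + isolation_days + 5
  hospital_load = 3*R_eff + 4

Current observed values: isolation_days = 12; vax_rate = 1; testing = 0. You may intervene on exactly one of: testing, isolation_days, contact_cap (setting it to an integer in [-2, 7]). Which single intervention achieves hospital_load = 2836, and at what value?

Intervening on testing: with other inputs at their observed values, hospital_load = 144*testing + 2116. Solving for 2836 gives testing = 5, within [-2, 7].
Intervening on isolation_days: hospital_load = 219*isolation_days - 512. Reaching 2836 requires isolation_days = 1116/73, not an integer.
Intervening on contact_cap: hospital_load = -108*contact_cap + 64. Reaching 2836 requires contact_cap = -77/3, not an integer.

set testing = 5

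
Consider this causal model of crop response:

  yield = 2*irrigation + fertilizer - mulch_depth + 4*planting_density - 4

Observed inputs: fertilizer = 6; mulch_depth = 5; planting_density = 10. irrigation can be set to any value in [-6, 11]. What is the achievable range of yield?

25 to 59

Substituting into the yield equation gives yield = 2*irrigation + 37.
Linear in irrigation, so extremes are at the endpoints: irrigation = -6 gives yield = 25; irrigation = 11 gives yield = 59.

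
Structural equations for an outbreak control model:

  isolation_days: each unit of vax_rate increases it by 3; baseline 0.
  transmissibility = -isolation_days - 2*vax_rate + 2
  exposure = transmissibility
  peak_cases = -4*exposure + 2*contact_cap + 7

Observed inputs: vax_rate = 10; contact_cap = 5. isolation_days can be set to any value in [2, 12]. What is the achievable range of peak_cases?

Intervening on isolation_days fixes its value directly, overriding its dependence on vax_rate.
Substituting into the transmissibility equation gives transmissibility = -isolation_days - 18.
This gives exposure = -isolation_days - 18.
Substituting into the peak_cases equation gives peak_cases = 4*isolation_days + 89.
Linear in isolation_days, so extremes are at the endpoints: isolation_days = 2 gives peak_cases = 97; isolation_days = 12 gives peak_cases = 137.

97 to 137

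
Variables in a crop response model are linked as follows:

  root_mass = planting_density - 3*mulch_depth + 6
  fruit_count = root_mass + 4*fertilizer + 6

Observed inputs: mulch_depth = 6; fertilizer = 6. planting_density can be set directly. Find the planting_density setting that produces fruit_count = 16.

planting_density = -2

Substituting into the root_mass equation gives root_mass = planting_density - 12.
fruit_count becomes planting_density + 18.
Solve planting_density + 18 = 16: planting_density = (16 - 18) / 1 = -2.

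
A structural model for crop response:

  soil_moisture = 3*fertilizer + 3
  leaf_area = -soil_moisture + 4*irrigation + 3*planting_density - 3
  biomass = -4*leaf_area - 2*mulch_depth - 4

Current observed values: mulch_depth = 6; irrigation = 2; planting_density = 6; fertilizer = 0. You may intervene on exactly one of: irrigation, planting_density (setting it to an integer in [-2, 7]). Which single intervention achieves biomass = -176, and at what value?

Intervening on irrigation: with other inputs at their observed values, biomass = -16*irrigation - 64. Solving for -176 gives irrigation = 7, within [-2, 7].
Intervening on planting_density: biomass = -12*planting_density - 24. Reaching -176 requires planting_density = 38/3, not an integer.

set irrigation = 7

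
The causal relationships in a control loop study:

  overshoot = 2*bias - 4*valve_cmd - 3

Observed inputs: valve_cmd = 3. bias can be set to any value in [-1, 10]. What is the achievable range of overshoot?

-17 to 5

Substituting into the overshoot equation gives overshoot = 2*bias - 15.
Linear in bias, so extremes are at the endpoints: bias = -1 gives overshoot = -17; bias = 10 gives overshoot = 5.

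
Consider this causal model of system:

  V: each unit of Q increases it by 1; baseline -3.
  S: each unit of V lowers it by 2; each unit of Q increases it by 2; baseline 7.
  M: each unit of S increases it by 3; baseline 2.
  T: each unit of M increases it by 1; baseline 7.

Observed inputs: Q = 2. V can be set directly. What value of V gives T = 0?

Intervening on V fixes its value directly, overriding its dependence on Q.
Substituting into the S equation gives S = -2*V + 11.
Substituting into the M equation gives M = -6*V + 35.
So T = -6*V + 42.
Solve -6*V + 42 = 0: V = (0 - 42) / -6 = 7.

V = 7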